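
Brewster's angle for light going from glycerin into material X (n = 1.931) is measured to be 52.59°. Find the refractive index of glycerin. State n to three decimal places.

Full polarization of the reflected beam means tan θ_B = n₂/n₁, where n₁ is the incident medium (glycerin).
n₁ = n₂ / tan θ_B = 1.931 / tan 52.59° = 1.477.

n ≈ 1.477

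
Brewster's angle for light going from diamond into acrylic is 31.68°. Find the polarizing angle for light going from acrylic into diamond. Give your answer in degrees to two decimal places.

θ_B' ≈ 58.32°

The two Brewster angles are complementary: θ_B' = 90° − θ_B = 90° − 31.68° = 58.32°.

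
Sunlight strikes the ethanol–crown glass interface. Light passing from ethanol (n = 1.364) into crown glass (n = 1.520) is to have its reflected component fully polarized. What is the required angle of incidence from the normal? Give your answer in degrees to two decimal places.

θ_B ≈ 48.10°

tan θ_B = n₂/n₁ = 1.520/1.364 = 1.1144.
θ_B = arctan(1.1144) = 48.10°.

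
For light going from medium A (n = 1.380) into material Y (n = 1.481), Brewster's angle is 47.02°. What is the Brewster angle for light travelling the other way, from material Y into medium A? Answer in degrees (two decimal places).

θ_B' ≈ 42.98°

Reversing the direction swaps n₁ and n₂, so tan θ_B' = 1/tan θ_B and θ_B' = 90° − θ_B.
Hence θ_B' = 90° − 47.02° = 42.98°.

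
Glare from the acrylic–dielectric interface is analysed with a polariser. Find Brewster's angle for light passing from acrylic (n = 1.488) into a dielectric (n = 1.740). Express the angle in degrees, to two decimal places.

Here n₂/n₁ = 1.740/1.488 = 1.1694, and Brewster's law gives tan θ_B = n₂/n₁.
So θ_B = arctan 1.1694 = 49.46°.

θ_B ≈ 49.46°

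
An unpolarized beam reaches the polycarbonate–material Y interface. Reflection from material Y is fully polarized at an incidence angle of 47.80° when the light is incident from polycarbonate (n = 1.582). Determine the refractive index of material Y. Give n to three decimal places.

Full polarization of the reflected beam means tan θ_B = n₂/n₁, where n₁ is the incident medium (polycarbonate).
n₂ = n₁ tan θ_B = 1.582 × tan 47.80° = 1.745.

n ≈ 1.745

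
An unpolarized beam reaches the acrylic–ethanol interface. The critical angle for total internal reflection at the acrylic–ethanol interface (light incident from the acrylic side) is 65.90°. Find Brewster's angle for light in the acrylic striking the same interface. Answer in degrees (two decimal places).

At the critical angle sin θ_c = n₂/n₁, giving n₂/n₁ = sin 65.90° = 0.9128.
Then tan θ_B = n₂/n₁ = 0.9128, so θ_B = arctan 0.9128 = 42.39°.

θ_B ≈ 42.39°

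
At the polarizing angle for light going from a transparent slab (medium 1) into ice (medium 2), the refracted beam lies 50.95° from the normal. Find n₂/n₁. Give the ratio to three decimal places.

n₂/n₁ ≈ 0.811

θ_B + θ_t = 90°, so θ_B = 90° − 50.95° = 39.05°.
Then n₂/n₁ = tan θ_B = tan 39.05° = 0.811.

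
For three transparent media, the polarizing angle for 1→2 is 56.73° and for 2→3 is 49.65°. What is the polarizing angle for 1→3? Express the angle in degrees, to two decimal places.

n₂/n₁ = tan 56.73° = 1.5241 and n₃/n₂ = tan 49.65° = 1.1771.
n₃/n₁ = 1.7940. Then tan θ_B(1→3) = n₃/n₁, so θ_B(1→3) = arctan(1.7940) = 60.86°.

θ_B ≈ 60.86°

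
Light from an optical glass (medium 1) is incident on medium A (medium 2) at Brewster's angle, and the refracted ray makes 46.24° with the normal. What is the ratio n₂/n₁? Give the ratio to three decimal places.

At Brewster incidence θ_B = 90° − θ_t = 90° − 46.24° = 43.76°.
tan θ_B = n₂/n₁, so n₂/n₁ = tan 43.76° = 0.958.

n₂/n₁ ≈ 0.958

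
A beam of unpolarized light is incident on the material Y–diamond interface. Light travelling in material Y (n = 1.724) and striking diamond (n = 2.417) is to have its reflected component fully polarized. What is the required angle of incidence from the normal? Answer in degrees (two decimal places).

tan θ_B = n₂/n₁ = 2.417/1.724 = 1.4020. Taking the arctangent, θ_B = 54.50°.

θ_B ≈ 54.50°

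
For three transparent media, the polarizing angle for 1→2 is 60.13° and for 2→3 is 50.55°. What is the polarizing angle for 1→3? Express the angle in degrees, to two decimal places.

Each Brewster angle gives a ratio: n₂/n₁ = tan 60.13° = 1.7412, n₃/n₂ = tan 50.55° = 1.2153.
Multiplying, n₃/n₁ = 1.7412 × 1.2153 = 2.1160, and θ_B(1→3) = arctan 2.1160 = 64.70°.

θ_B ≈ 64.70°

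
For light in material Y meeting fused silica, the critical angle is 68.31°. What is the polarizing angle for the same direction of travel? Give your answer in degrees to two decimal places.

θ_B ≈ 42.90°

n₂/n₁ = sin θ_c = sin 68.31° = 0.9292.
tan θ_B equals the same ratio, so θ_B = arctan(0.9292) = 42.90°.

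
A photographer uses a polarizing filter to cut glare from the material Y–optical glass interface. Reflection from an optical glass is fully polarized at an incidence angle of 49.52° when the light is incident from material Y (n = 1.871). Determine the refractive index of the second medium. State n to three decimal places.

n ≈ 2.192

Brewster's law: tan θ_B = n₂/n₁ (light incident in material Y, refracted into an optical glass).
n₂ = n₁ tan θ_B = 1.871 × tan 49.52° = 2.192.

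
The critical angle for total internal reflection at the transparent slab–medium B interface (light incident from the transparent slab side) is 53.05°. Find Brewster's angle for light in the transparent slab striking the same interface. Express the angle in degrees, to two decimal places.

θ_B ≈ 38.63°

sin θ_c = n₂/n₁, so n₂/n₁ = sin 53.05° = 0.7992.
Brewster: tan θ_B = n₂/n₁ = 0.7992.
θ_B = arctan(0.7992) = 38.63°.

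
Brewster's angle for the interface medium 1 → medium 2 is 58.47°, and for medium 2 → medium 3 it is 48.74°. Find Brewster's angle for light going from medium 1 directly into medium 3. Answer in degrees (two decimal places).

n₂/n₁ = tan 58.47° = 1.6299 and n₃/n₂ = tan 48.74° = 1.1399.
n₃/n₁ = 1.8579. Then tan θ_B(1→3) = n₃/n₁, so θ_B(1→3) = arctan(1.8579) = 61.71°.

θ_B ≈ 61.71°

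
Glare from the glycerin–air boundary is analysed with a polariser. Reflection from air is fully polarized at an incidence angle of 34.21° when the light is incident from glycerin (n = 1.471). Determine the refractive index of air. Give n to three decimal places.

Full polarization of the reflected beam means tan θ_B = n₂/n₁, where n₁ is the incident medium (glycerin).
n₂ = n₁ tan θ_B = 1.471 × tan 34.21° = 1.000.

n ≈ 1.000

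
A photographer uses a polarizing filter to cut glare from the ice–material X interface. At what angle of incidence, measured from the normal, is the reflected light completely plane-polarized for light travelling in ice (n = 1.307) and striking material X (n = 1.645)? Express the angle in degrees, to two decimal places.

Here n₂/n₁ = 1.645/1.307 = 1.2586, and Brewster's law gives tan θ_B = n₂/n₁.
So θ_B = arctan 1.2586 = 51.53°.

θ_B ≈ 51.53°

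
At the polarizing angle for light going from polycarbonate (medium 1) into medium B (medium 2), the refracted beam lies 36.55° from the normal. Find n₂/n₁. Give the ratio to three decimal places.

n₂/n₁ ≈ 1.349

At Brewster incidence θ_B = 90° − θ_t = 90° − 36.55° = 53.45°.
tan θ_B = n₂/n₁, so n₂/n₁ = tan 53.45° = 1.349.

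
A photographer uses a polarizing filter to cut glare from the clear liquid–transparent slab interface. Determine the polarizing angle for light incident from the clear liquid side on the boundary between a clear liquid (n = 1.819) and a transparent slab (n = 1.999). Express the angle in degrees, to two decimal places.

Here n₂/n₁ = 1.999/1.819 = 1.0990, and Brewster's law gives tan θ_B = n₂/n₁. Taking the arctangent, θ_B = 47.70°.

θ_B ≈ 47.70°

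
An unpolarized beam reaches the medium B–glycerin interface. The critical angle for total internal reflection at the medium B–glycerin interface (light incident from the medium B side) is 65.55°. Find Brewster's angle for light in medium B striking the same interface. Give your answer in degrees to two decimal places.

θ_B ≈ 42.31°

At the critical angle sin θ_c = n₂/n₁, giving n₂/n₁ = sin 65.55° = 0.9103.
Then tan θ_B = n₂/n₁ = 0.9103, so θ_B = arctan 0.9103 = 42.31°.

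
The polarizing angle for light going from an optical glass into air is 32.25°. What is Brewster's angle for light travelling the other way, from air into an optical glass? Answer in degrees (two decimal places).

The two Brewster angles are complementary: θ_B' = 90° − θ_B = 90° − 32.25° = 57.75°.

θ_B' ≈ 57.75°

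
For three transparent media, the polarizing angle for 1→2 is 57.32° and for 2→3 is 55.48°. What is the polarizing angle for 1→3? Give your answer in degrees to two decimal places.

tan θ_B(1→2) = n₂/n₁ = tan 57.32° = 1.5589.
tan θ_B(2→3) = n₃/n₂ = tan 55.48° = 1.4539.
So n₃/n₁ = (n₂/n₁)(n₃/n₂) = 1.5589 × 1.4539 = 2.2665.
θ_B(1→3) = arctan(2.2665) = 66.19°.

θ_B ≈ 66.19°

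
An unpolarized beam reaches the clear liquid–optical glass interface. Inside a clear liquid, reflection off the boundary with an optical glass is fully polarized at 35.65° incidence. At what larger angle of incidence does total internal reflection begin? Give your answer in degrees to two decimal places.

From Brewster, n₂/n₁ = tan θ_B = tan 35.65° = 0.7173.
Then sin θ_c = n₂/n₁ = 0.7173, so θ_c = arcsin 0.7173 = 45.83°.

θ_c ≈ 45.83°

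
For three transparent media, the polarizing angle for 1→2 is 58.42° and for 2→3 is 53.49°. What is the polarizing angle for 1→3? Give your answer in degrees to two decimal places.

θ_B ≈ 65.53°

n₂/n₁ = tan 58.42° = 1.6267 and n₃/n₂ = tan 53.49° = 1.3509.
So n₃/n₁ = (n₂/n₁)(n₃/n₂) = 1.6267 × 1.3509 = 2.1976.
θ_B(1→3) = arctan(2.1976) = 65.53°.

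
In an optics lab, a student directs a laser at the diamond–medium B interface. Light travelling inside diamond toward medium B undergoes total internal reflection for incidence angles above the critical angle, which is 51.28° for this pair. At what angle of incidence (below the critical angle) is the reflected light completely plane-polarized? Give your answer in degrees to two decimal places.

θ_B ≈ 37.96°

At the critical angle sin θ_c = n₂/n₁, giving n₂/n₁ = sin 51.28° = 0.7802.
Then tan θ_B = n₂/n₁ = 0.7802, so θ_B = arctan 0.7802 = 37.96°.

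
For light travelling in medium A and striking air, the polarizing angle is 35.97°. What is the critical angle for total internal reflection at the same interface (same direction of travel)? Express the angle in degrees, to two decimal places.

θ_c ≈ 46.53°

tan θ_B = n₂/n₁ = tan 35.97° = 0.7257.
Total internal reflection: sin θ_c = n₂/n₁ = 0.7257.
θ_c = arcsin(0.7257) = 46.53°.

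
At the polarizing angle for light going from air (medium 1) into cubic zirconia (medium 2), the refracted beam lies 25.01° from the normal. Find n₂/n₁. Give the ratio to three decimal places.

n₂/n₁ ≈ 2.144

θ_B + θ_t = 90°, so θ_B = 90° − 25.01° = 64.99°.
Then n₂/n₁ = tan θ_B = tan 64.99° = 2.144.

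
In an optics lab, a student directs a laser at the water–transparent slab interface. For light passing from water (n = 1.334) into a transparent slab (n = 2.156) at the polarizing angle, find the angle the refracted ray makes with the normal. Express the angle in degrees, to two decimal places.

First find Brewster's angle: tan θ_B = 2.156/1.334 = 1.6162, giving θ_B = 58.25°.
The refracted ray is perpendicular to the reflected ray, so θ_t = 90° − θ_B = 31.75°.

θ_t ≈ 31.75°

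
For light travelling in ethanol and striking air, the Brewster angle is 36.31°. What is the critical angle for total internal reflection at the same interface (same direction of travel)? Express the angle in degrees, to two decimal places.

θ_c ≈ 47.29°

tan θ_B = n₂/n₁ = tan 36.31° = 0.7348.
Total internal reflection: sin θ_c = n₂/n₁ = 0.7348.
θ_c = arcsin(0.7348) = 47.29°.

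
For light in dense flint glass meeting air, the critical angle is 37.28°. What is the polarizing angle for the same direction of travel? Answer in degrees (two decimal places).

n₂/n₁ = sin θ_c = sin 37.28° = 0.6057.
tan θ_B equals the same ratio, so θ_B = arctan(0.6057) = 31.20°.

θ_B ≈ 31.20°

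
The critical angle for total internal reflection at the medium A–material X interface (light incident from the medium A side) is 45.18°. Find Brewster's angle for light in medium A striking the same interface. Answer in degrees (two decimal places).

θ_B ≈ 35.35°

At the critical angle sin θ_c = n₂/n₁, giving n₂/n₁ = sin 45.18° = 0.7093.
Then tan θ_B = n₂/n₁ = 0.7093, so θ_B = arctan 0.7093 = 35.35°.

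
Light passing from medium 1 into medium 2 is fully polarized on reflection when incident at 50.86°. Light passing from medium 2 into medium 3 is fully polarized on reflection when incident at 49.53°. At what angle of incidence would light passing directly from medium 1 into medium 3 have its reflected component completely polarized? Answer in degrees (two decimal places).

n₂/n₁ = tan 50.86° = 1.2287 and n₃/n₂ = tan 49.53° = 1.1721.
Multiplying, n₃/n₁ = 1.2287 × 1.1721 = 1.4402, and θ_B(1→3) = arctan 1.4402 = 55.23°.

θ_B ≈ 55.23°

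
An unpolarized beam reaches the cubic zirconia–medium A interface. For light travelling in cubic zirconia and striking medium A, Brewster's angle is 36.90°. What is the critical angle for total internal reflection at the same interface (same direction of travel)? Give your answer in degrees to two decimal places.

θ_c ≈ 48.66°

n₂/n₁ = tan 36.90° = 0.7508; the critical angle satisfies sin θ_c = n₂/n₁.
θ_c = arcsin(0.7508) = 48.66°.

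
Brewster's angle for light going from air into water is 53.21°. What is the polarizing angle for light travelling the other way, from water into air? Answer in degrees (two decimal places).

Reversing the direction swaps n₁ and n₂, so tan θ_B' = 1/tan θ_B and θ_B' = 90° − θ_B.
Hence θ_B' = 90° − 53.21° = 36.79°.

θ_B' ≈ 36.79°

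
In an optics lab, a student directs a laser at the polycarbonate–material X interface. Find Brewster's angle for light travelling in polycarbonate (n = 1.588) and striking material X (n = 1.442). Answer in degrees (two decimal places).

θ_B ≈ 42.24°

At Brewster's angle the reflected and refracted rays are perpendicular, which with Snell's law gives tan θ_B = n₂/n₁.
tan θ_B = n₂/n₁ = 1.442/1.588 = 0.9081.
θ_B = arctan(0.9081) = 42.24°.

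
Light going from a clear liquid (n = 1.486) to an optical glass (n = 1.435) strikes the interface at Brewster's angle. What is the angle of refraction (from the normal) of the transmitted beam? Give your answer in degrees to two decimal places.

First find Brewster's angle: tan θ_B = 1.435/1.486 = 0.9657, giving θ_B = 44.00°.
The refracted ray is perpendicular to the reflected ray, so θ_t = 90° − θ_B = 46.00°.

θ_t ≈ 46.00°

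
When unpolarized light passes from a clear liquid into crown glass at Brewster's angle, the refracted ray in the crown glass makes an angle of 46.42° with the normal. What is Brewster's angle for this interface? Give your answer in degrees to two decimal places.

Since the reflected and refracted rays are at right angles at the polarizing angle, θ_B + θ_t = 90°.
θ_B = 90° − 46.42° = 43.58°.

θ_B ≈ 43.58°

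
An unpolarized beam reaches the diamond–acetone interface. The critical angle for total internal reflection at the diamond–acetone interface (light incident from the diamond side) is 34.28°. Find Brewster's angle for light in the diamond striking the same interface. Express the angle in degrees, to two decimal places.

θ_B ≈ 29.39°

n₂/n₁ = sin θ_c = sin 34.28° = 0.5632.
tan θ_B equals the same ratio, so θ_B = arctan(0.5632) = 29.39°.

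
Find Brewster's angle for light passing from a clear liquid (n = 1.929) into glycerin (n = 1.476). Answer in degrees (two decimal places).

θ_B ≈ 37.42°

tan θ_B = n₂/n₁ = 1.476/1.929 = 0.7652.
So θ_B = arctan 0.7652 = 37.42°.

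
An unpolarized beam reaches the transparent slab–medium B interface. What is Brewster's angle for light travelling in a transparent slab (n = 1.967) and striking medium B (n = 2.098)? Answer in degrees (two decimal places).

θ_B ≈ 46.85°

tan θ_B = n₂/n₁ = 2.098/1.967 = 1.0666. Taking the arctangent, θ_B = 46.85°.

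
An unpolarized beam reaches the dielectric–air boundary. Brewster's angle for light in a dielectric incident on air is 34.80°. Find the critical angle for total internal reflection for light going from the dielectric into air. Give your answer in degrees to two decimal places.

tan θ_B = n₂/n₁ = tan 34.80° = 0.6950.
Total internal reflection: sin θ_c = n₂/n₁ = 0.6950.
θ_c = arcsin(0.6950) = 44.03°.

θ_c ≈ 44.03°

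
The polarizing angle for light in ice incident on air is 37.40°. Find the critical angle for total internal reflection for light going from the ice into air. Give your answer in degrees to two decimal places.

tan θ_B = n₂/n₁ = tan 37.40° = 0.7646.
Total internal reflection: sin θ_c = n₂/n₁ = 0.7646.
θ_c = arcsin(0.7646) = 49.87°.

θ_c ≈ 49.87°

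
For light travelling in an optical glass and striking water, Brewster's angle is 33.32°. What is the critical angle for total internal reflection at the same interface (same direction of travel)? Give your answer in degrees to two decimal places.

θ_c ≈ 41.10°

From Brewster, n₂/n₁ = tan θ_B = tan 33.32° = 0.6574.
Then sin θ_c = n₂/n₁ = 0.6574, so θ_c = arcsin 0.6574 = 41.10°.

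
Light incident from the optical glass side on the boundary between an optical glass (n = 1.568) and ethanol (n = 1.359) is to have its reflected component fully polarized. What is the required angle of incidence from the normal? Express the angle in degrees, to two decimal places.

θ_B ≈ 40.92°

Here n₂/n₁ = 1.359/1.568 = 0.8667, and Brewster's law gives tan θ_B = n₂/n₁.
So θ_B = arctan 0.8667 = 40.92°.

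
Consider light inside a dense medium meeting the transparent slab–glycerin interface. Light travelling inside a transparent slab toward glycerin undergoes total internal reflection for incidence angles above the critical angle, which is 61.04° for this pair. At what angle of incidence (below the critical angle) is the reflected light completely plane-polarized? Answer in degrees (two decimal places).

n₂/n₁ = sin θ_c = sin 61.04° = 0.8750.
tan θ_B equals the same ratio, so θ_B = arctan(0.8750) = 41.18°.

θ_B ≈ 41.18°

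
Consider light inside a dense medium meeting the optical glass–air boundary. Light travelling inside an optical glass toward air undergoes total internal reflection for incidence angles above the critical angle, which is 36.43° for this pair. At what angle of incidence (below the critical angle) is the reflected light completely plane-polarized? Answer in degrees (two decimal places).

θ_B ≈ 30.70°

sin θ_c = n₂/n₁, so n₂/n₁ = sin 36.43° = 0.5938.
Brewster: tan θ_B = n₂/n₁ = 0.5938.
θ_B = arctan(0.5938) = 30.70°.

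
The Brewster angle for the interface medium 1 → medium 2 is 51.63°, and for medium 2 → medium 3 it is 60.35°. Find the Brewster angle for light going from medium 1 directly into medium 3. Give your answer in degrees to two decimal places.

θ_B ≈ 65.74°

tan θ_B(1→2) = n₂/n₁ = tan 51.63° = 1.2630.
tan θ_B(2→3) = n₃/n₂ = tan 60.35° = 1.7567.
n₃/n₁ = 2.2188. Then tan θ_B(1→3) = n₃/n₁, so θ_B(1→3) = arctan(2.2188) = 65.74°.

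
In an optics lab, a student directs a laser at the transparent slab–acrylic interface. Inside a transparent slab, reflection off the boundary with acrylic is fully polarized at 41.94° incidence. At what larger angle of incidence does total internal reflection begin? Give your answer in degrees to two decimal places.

θ_c ≈ 63.96°

tan θ_B = n₂/n₁ = tan 41.94° = 0.8985.
Total internal reflection: sin θ_c = n₂/n₁ = 0.8985.
θ_c = arcsin(0.8985) = 63.96°.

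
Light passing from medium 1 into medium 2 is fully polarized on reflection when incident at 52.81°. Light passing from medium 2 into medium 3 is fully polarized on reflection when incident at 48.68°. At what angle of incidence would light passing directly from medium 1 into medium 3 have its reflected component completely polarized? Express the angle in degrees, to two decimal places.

θ_B ≈ 56.29°

Each Brewster angle gives a ratio: n₂/n₁ = tan 52.81° = 1.3179, n₃/n₂ = tan 48.68° = 1.1375.
n₃/n₁ = 1.4991. Then tan θ_B(1→3) = n₃/n₁, so θ_B(1→3) = arctan(1.4991) = 56.29°.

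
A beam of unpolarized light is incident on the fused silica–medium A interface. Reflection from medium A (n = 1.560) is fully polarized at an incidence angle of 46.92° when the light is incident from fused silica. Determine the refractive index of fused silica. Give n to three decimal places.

Brewster's law: tan θ_B = n₂/n₁ (light incident in fused silica, refracted into medium A).
n₁ = n₂ / tan θ_B = 1.560 / tan 46.92° = 1.459.

n ≈ 1.459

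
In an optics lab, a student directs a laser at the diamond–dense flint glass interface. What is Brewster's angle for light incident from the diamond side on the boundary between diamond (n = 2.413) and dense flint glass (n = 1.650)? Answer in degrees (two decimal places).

At Brewster's angle the reflected and refracted rays are perpendicular, which with Snell's law gives tan θ_B = n₂/n₁.
Here n₂/n₁ = 1.650/2.413 = 0.6838, and Brewster's law gives tan θ_B = n₂/n₁.
θ_B = arctan(0.6838) = 34.36°.

θ_B ≈ 34.36°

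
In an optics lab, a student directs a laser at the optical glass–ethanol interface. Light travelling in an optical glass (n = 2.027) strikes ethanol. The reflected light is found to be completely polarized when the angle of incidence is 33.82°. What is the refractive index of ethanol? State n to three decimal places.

Full polarization of the reflected beam means tan θ_B = n₂/n₁, where n₁ is the incident medium (an optical glass).
n₂ = n₁ tan θ_B = 2.027 × tan 33.82° = 1.358.

n ≈ 1.358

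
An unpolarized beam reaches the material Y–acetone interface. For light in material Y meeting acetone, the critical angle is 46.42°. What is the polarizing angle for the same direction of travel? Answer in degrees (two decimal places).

θ_B ≈ 35.92°

n₂/n₁ = sin θ_c = sin 46.42° = 0.7244.
tan θ_B equals the same ratio, so θ_B = arctan(0.7244) = 35.92°.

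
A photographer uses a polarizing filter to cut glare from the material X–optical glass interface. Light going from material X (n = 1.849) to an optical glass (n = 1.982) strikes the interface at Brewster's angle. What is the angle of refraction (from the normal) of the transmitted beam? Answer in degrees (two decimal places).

θ_t ≈ 43.01°

tan θ_B = n₂/n₁ = 1.982/1.849 = 1.0719, so θ_B = 46.99°.
Since θ_B + θ_t = 90° at Brewster incidence, θ_t = 90° − 46.99° = 43.01°.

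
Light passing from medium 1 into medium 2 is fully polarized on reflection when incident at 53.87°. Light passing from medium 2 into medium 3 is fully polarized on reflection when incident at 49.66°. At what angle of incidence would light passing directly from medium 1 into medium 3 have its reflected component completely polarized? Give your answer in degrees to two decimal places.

n₂/n₁ = tan 53.87° = 1.3698 and n₃/n₂ = tan 49.66° = 1.1775.
So n₃/n₁ = (n₂/n₁)(n₃/n₂) = 1.3698 × 1.1775 = 1.6130.
θ_B(1→3) = arctan(1.6130) = 58.20°.

θ_B ≈ 58.20°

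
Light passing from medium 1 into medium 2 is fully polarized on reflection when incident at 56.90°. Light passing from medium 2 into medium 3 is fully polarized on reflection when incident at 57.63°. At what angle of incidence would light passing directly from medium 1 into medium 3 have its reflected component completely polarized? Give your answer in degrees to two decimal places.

tan θ_B(1→2) = n₂/n₁ = tan 56.90° = 1.5340.
tan θ_B(2→3) = n₃/n₂ = tan 57.63° = 1.5776.
Multiplying, n₃/n₁ = 1.5340 × 1.5776 = 2.4200, and θ_B(1→3) = arctan 2.4200 = 67.55°.

θ_B ≈ 67.55°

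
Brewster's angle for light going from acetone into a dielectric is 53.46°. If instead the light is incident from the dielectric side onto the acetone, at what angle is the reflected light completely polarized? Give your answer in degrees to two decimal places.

θ_B' ≈ 36.54°

Reversing the direction swaps n₁ and n₂, so tan θ_B' = 1/tan θ_B and θ_B' = 90° − θ_B.
Hence θ_B' = 90° − 53.46° = 36.54°.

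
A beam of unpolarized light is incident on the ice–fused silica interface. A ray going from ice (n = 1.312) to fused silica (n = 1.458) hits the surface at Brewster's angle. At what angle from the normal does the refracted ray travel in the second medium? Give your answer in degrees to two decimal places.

tan θ_B = n₂/n₁ = 1.458/1.312 = 1.1113, so θ_B = 48.02°.
At Brewster's angle the reflected and refracted rays are perpendicular, so θ_t = 90° − θ_B = 90° − 48.02° = 41.98°.

θ_t ≈ 41.98°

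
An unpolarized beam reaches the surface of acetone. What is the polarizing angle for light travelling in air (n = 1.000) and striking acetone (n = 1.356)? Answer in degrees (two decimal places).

θ_B ≈ 53.59°

Brewster's condition: tan θ_B = n₂/n₁ = 1.356/1.000 = 1.3560.
θ_B = arctan(1.3560) = 53.59°.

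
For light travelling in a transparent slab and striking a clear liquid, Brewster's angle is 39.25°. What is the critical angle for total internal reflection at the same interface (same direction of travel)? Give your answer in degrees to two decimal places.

θ_c ≈ 54.79°

tan θ_B = n₂/n₁ = tan 39.25° = 0.8170.
Total internal reflection: sin θ_c = n₂/n₁ = 0.8170.
θ_c = arcsin(0.8170) = 54.79°.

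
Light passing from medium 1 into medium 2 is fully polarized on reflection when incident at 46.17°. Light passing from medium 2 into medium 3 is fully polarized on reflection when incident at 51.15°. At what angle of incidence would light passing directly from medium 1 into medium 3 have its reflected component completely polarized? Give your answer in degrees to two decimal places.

n₂/n₁ = tan 46.17° = 1.0417 and n₃/n₂ = tan 51.15° = 1.2415.
So n₃/n₁ = (n₂/n₁)(n₃/n₂) = 1.0417 × 1.2415 = 1.2933.
θ_B(1→3) = arctan(1.2933) = 52.29°.

θ_B ≈ 52.29°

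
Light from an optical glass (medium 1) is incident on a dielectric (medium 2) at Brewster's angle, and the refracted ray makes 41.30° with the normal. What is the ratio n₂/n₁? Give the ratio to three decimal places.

At Brewster incidence θ_B = 90° − θ_t = 90° − 41.30° = 48.70°.
tan θ_B = n₂/n₁, so n₂/n₁ = tan 48.70° = 1.138.

n₂/n₁ ≈ 1.138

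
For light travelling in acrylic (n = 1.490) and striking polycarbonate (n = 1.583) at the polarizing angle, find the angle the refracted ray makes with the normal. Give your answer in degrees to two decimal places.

First find Brewster's angle: tan θ_B = 1.583/1.490 = 1.0624, giving θ_B = 46.73°.
The refracted ray is perpendicular to the reflected ray, so θ_t = 90° − θ_B = 43.27°.

θ_t ≈ 43.27°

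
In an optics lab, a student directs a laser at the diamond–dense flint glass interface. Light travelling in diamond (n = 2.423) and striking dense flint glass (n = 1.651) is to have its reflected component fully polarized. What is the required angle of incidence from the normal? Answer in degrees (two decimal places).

θ_B ≈ 34.27°

Here n₂/n₁ = 1.651/2.423 = 0.6814, and Brewster's law gives tan θ_B = n₂/n₁.
So θ_B = arctan 0.6814 = 34.27°.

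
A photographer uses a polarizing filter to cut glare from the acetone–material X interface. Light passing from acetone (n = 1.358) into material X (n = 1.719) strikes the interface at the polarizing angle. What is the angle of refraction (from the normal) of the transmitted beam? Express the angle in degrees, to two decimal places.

θ_t ≈ 38.31°

tan θ_B = n₂/n₁ = 1.719/1.358 = 1.2658, so θ_B = 51.69°.
Since θ_B + θ_t = 90° at Brewster incidence, θ_t = 90° − 51.69° = 38.31°.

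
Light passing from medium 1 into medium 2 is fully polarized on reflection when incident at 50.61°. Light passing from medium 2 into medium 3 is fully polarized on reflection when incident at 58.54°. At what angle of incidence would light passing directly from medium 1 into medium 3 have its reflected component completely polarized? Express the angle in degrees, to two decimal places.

θ_B ≈ 63.33°

n₂/n₁ = tan 50.61° = 1.2179 and n₃/n₂ = tan 58.54° = 1.6344.
So n₃/n₁ = (n₂/n₁)(n₃/n₂) = 1.2179 × 1.6344 = 1.9905.
θ_B(1→3) = arctan(1.9905) = 63.33°.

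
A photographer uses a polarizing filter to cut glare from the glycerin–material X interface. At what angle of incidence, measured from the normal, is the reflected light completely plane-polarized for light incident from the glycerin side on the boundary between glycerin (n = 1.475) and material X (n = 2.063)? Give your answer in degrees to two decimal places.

tan θ_B = n₂/n₁ = 2.063/1.475 = 1.3986. Taking the arctangent, θ_B = 54.44°.

θ_B ≈ 54.44°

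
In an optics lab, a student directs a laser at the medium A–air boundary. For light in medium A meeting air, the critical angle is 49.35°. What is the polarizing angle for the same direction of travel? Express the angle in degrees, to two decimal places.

θ_B ≈ 37.19°

sin θ_c = n₂/n₁, so n₂/n₁ = sin 49.35° = 0.7587.
Brewster: tan θ_B = n₂/n₁ = 0.7587.
θ_B = arctan(0.7587) = 37.19°.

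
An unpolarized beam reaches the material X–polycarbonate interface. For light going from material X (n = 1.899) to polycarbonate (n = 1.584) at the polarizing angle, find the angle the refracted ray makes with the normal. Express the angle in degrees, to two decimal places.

First find Brewster's angle: tan θ_B = 1.584/1.899 = 0.8341, giving θ_B = 39.83°.
The refracted ray is perpendicular to the reflected ray, so θ_t = 90° − θ_B = 50.17°.

θ_t ≈ 50.17°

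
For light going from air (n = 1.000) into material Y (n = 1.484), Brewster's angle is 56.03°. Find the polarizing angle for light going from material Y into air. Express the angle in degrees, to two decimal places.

Reversing the direction swaps n₁ and n₂, so tan θ_B' = 1/tan θ_B and θ_B' = 90° − θ_B.
Hence θ_B' = 90° − 56.03° = 33.97°.

θ_B' ≈ 33.97°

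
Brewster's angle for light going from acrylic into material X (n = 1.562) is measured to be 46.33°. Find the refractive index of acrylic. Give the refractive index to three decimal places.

n ≈ 1.491

Full polarization of the reflected beam means tan θ_B = n₂/n₁, where n₁ is the incident medium (acrylic).
n₁ = n₂ / tan θ_B = 1.562 / tan 46.33° = 1.491.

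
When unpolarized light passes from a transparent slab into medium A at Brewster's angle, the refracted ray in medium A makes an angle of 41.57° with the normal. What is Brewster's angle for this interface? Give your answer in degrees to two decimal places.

At Brewster's angle the reflected and refracted rays are perpendicular, so θ_B + θ_t = 90°.
θ_B = 90° − 41.57° = 48.43°.

θ_B ≈ 48.43°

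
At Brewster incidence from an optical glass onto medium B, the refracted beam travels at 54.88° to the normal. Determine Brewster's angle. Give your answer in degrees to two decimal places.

At Brewster's angle the reflected and refracted rays are perpendicular, so θ_B + θ_t = 90°.
So θ_B = 90° − θ_t = 90° − 54.88° = 35.12°.

θ_B ≈ 35.12°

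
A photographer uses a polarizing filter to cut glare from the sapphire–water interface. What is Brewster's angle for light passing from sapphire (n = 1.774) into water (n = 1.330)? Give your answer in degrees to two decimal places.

θ_B ≈ 36.86°

tan θ_B = n₂/n₁ = 1.330/1.774 = 0.7497.
θ_B = arctan(0.7497) = 36.86°.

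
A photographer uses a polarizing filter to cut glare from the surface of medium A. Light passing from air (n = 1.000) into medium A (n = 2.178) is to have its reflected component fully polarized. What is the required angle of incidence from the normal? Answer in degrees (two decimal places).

Brewster's condition: tan θ_B = n₂/n₁ = 2.178/1.000 = 2.1780.
So θ_B = arctan 2.1780 = 65.34°.

θ_B ≈ 65.34°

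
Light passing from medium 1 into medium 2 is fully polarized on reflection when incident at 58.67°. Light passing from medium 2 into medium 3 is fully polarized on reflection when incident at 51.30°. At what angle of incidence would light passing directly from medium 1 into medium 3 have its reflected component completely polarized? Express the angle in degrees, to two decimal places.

θ_B ≈ 64.00°

n₂/n₁ = tan 58.67° = 1.6428 and n₃/n₂ = tan 51.30° = 1.2482.
So n₃/n₁ = (n₂/n₁)(n₃/n₂) = 1.6428 × 1.2482 = 2.0505.
θ_B(1→3) = arctan(2.0505) = 64.00°.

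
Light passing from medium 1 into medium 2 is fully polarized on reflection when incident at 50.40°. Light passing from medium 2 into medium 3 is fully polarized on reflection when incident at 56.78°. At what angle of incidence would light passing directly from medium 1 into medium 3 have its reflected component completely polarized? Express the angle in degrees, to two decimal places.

θ_B ≈ 61.55°

Each Brewster angle gives a ratio: n₂/n₁ = tan 50.40° = 1.2088, n₃/n₂ = tan 56.78° = 1.5270.
So n₃/n₁ = (n₂/n₁)(n₃/n₂) = 1.2088 × 1.5270 = 1.8458.
θ_B(1→3) = arctan(1.8458) = 61.55°.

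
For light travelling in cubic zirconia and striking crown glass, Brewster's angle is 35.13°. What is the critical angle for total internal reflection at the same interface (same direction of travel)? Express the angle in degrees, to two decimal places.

From Brewster, n₂/n₁ = tan θ_B = tan 35.13° = 0.7036.
Then sin θ_c = n₂/n₁ = 0.7036, so θ_c = arcsin 0.7036 = 44.72°.

θ_c ≈ 44.72°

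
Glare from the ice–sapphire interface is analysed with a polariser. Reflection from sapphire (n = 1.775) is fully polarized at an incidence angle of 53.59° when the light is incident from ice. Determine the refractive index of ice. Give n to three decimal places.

Full polarization of the reflected beam means tan θ_B = n₂/n₁, where n₁ is the incident medium (ice).
n₁ = n₂ / tan θ_B = 1.775 / tan 53.59° = 1.309.

n ≈ 1.309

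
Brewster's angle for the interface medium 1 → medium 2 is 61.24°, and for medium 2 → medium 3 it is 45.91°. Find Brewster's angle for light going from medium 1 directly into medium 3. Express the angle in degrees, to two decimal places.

θ_B ≈ 62.00°

n₂/n₁ = tan 61.24° = 1.8220 and n₃/n₂ = tan 45.91° = 1.0323.
n₃/n₁ = 1.8808. Then tan θ_B(1→3) = n₃/n₁, so θ_B(1→3) = arctan(1.8808) = 62.00°.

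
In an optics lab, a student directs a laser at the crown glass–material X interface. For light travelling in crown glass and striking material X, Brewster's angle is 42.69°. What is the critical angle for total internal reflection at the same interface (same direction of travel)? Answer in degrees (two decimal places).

θ_c ≈ 67.29°

tan θ_B = n₂/n₁ = tan 42.69° = 0.9225.
Total internal reflection: sin θ_c = n₂/n₁ = 0.9225.
θ_c = arcsin(0.9225) = 67.29°.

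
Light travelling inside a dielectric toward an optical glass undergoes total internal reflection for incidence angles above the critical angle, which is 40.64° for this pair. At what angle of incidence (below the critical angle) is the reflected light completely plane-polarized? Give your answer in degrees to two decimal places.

At the critical angle sin θ_c = n₂/n₁, giving n₂/n₁ = sin 40.64° = 0.6513.
Then tan θ_B = n₂/n₁ = 0.6513, so θ_B = arctan 0.6513 = 33.08°.

θ_B ≈ 33.08°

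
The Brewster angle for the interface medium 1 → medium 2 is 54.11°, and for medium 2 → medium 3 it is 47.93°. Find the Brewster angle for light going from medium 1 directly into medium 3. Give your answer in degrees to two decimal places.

θ_B ≈ 56.85°

n₂/n₁ = tan 54.11° = 1.3820 and n₃/n₂ = tan 47.93° = 1.1079.
n₃/n₁ = 1.5310. Then tan θ_B(1→3) = n₃/n₁, so θ_B(1→3) = arctan(1.5310) = 56.85°.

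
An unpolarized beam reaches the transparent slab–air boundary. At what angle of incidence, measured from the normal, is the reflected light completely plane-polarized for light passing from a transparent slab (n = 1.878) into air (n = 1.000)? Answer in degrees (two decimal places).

θ_B ≈ 28.03°

Brewster's condition: tan θ_B = n₂/n₁ = 1.000/1.878 = 0.5325. Taking the arctangent, θ_B = 28.03°.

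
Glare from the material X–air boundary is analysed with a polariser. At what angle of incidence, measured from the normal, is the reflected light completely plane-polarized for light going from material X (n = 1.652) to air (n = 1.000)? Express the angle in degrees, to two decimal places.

θ_B ≈ 31.19°

At Brewster's angle the reflected and refracted rays are perpendicular, which with Snell's law gives tan θ_B = n₂/n₁.
Here n₂/n₁ = 1.000/1.652 = 0.6053, and Brewster's law gives tan θ_B = n₂/n₁.
θ_B = arctan(0.6053) = 31.19°.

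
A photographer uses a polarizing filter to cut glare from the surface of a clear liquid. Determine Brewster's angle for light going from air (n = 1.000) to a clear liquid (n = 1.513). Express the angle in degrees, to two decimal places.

Here n₂/n₁ = 1.513/1.000 = 1.5130, and Brewster's law gives tan θ_B = n₂/n₁.
θ_B = arctan(1.5130) = 56.54°.

θ_B ≈ 56.54°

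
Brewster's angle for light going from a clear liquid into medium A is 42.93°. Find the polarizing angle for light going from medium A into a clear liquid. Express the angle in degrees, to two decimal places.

Reversing the direction swaps n₁ and n₂, so tan θ_B' = 1/tan θ_B and θ_B' = 90° − θ_B.
Hence θ_B' = 90° − 42.93° = 47.07°.

θ_B' ≈ 47.07°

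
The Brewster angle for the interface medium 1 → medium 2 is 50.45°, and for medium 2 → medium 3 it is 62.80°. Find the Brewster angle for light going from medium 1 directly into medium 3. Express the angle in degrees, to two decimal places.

Each Brewster angle gives a ratio: n₂/n₁ = tan 50.45° = 1.2109, n₃/n₂ = tan 62.80° = 1.9458.
So n₃/n₁ = (n₂/n₁)(n₃/n₂) = 1.2109 × 1.9458 = 2.3562.
θ_B(1→3) = arctan(2.3562) = 67.00°.

θ_B ≈ 67.00°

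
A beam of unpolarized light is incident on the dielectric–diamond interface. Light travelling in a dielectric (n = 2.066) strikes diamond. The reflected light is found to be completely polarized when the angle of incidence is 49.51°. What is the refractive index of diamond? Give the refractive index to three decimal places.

n ≈ 2.420

Full polarization of the reflected beam means tan θ_B = n₂/n₁, where n₁ is the incident medium (a dielectric).
n₂ = n₁ tan θ_B = 2.066 × tan 49.51° = 2.420.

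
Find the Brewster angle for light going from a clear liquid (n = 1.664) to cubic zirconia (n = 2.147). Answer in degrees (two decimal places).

θ_B ≈ 52.22°

At Brewster's angle the reflected and refracted rays are perpendicular, which with Snell's law gives tan θ_B = n₂/n₁.
Here n₂/n₁ = 2.147/1.664 = 1.2903, and Brewster's law gives tan θ_B = n₂/n₁.
θ_B = arctan(1.2903) = 52.22°.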